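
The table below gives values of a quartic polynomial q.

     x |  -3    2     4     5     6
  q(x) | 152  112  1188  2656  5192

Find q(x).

Write q(x) = ax^4 + bx^3 + cx^2 + dx + e. Substituting each data point gives a linear system:
  81a - 27b + 9c - 3d + e = 152
  16a + 8b + 4c + 2d + e = 112
  256a + 64b + 16c + 4d + e = 1188
  625a + 125b + 25c + 5d + e = 2656
  1296a + 216b + 36c + 6d + e = 5192
Solving the system yields a = 3, b = 5, c = 6, d = 2, e = -4.
So q(x) = 3x^4 + 5x^3 + 6x^2 + 2x - 4.
Check: q(5) = 2656. ✓

q(x) = 3x^4 + 5x^3 + 6x^2 + 2x - 4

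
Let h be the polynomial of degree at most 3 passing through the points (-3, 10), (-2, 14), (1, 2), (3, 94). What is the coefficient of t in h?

-4

Write h(t) = at^3 + bt^2 + ct + d. Substituting each data point gives a linear system:
  -27a + 9b - 3c + d = 10
  -8a + 4b - 2c + d = 14
  a + b + c + d = 2
  27a + 9b + 3c + d = 94
Solving the system yields a = 2, b = 6, c = -4, d = -2.
So h(t) = 2t^3 + 6t^2 - 4t - 2.
The coefficient of t is -4.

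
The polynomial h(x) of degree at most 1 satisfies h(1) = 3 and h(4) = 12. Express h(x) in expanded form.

Write h(x) = ax + b. Substituting each data point gives a linear system:
  a + b = 3
  4a + b = 12
Solving the system yields a = 3, b = 0.
So h(x) = 3x.
Check: h(4) = 12. ✓

h(x) = 3x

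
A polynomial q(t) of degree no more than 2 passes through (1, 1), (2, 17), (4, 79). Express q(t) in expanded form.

q(t) = 5t^2 + t - 5

Using the Lagrange interpolation formula with nodes 1, 2, 4:
  L_0(t) = (t - 2)(t - 4) / 3
  L_1(t) = (t - 1)(t - 4) / -2
  L_2(t) = (t - 1)(t - 2) / 6
Then q(t) = 1·L_0(t) + 17·L_1(t) + 79·L_2(t).
Expanding and collecting terms gives q(t) = 5t² + t - 5.
Check: q(1) = 1. ✓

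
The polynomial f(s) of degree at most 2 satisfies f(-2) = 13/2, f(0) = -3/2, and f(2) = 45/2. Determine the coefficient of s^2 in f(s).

4

Write f(s) = as^2 + bs + c. Substituting each data point gives a linear system:
  4a - 2b + c = 13/2
  c = -3/2
  4a + 2b + c = 45/2
Solving the system yields a = 4, b = 4, c = -3/2.
So f(s) = 4s^2 + 4s - 3/2.
The leading coefficient is 4.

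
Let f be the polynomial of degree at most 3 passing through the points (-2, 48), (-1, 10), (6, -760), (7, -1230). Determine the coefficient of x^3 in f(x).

Write f(x) = ax^3 + bx^2 + cx + d. Substituting each data point gives a linear system:
  -8a + 4b - 2c + d = 48
  -a + b - c + d = 10
  216a + 36b + 6c + d = -760
  343a + 49b + 7c + d = -1230
Solving the system yields a = -4, b = 3, c = -1, d = 2.
So f(x) = -4x^3 + 3x^2 - x + 2.
The leading coefficient is -4.

-4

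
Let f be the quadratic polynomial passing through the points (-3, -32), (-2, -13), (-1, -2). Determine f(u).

Write f(u) = au^2 + bu + c. Substituting each data point gives a linear system:
  9a - 3b + c = -32
  4a - 2b + c = -13
  a - b + c = -2
Solving the system yields a = -4, b = -1, c = 1.
So f(u) = -4u^2 - u + 1.
Check: f(-2) = -13. ✓

f(u) = -4u^2 - u + 1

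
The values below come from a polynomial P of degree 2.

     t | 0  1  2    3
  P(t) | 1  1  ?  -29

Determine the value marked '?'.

The 3 known points determine the degree-2 polynomial uniquely.
Write P(t) = at^2 + bt + c. Substituting each data point gives a linear system:
  c = 1
  a + b + c = 1
  9a + 3b + c = -29
Solving the system yields a = -5, b = 5, c = 1.
So P(t) = -5t² + 5t + 1.
Then P(2) = -9.

-9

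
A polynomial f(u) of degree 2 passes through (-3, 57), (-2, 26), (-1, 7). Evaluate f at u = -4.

100

Using the Lagrange interpolation formula with nodes -3, -2, -1:
  L_0(u) = (u + 2)(u + 1) / 2
  L_1(u) = (u + 3)(u + 1) / -1
  L_2(u) = (u + 3)(u + 2) / 2
Then f(u) = 57·L_0(u) + 26·L_1(u) + 7·L_2(u).
Expanding and collecting terms gives f(u) = 6u^2 - u.
Evaluating at u = -4: f(-4) = 100.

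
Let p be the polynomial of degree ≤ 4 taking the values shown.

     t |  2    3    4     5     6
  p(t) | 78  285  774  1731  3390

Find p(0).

Forward differences of the values at t = 2, 3, 4, 5, 6:
  p  : 78  285  774  1731  3390
  Δ  : 207  489  957  1659
  Δ^2: 282  468  702
  Δ^3: 186  234
  Δ^4: 48
The fourth differences are constant, confirming degree 4.
Interpolating (Newton forward form) and evaluating at t = 0 gives p(0) = 6.

6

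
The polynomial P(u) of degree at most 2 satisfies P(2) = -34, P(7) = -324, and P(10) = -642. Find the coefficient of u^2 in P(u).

-6

Write P(u) = au^2 + bu + c. Substituting each data point gives a linear system:
  4a + 2b + c = -34
  49a + 7b + c = -324
  100a + 10b + c = -642
Solving the system yields a = -6, b = -4, c = -2.
So P(u) = -6u^2 - 4u - 2.
The leading coefficient is -6.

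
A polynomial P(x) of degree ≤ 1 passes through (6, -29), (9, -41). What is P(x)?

P(x) = -4x - 5

Write P(x) = ax + b. Substituting each data point gives a linear system:
  6a + b = -29
  9a + b = -41
Solving the system yields a = -4, b = -5.
So P(x) = -4x - 5.
Check: P(6) = -29. ✓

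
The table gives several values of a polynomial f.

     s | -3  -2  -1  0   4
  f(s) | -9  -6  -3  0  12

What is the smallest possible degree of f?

1

Divided differences on the nodes -3, -2, -1, 0, 4:
  order 0: -9  -6  -3  0  12
  order 1: 3  3  3  3
  order 2: 0  0  0
  order 3: 0  0
  order 4: 0
The order-1 divided differences are all 3 (nonzero) and every higher order vanishes, so the data lies on a polynomial of degree exactly 1.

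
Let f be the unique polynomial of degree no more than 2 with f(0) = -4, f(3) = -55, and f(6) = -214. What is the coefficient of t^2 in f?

-6

Write f(t) = at^2 + bt + c. Substituting each data point gives a linear system:
  c = -4
  9a + 3b + c = -55
  36a + 6b + c = -214
Solving the system yields a = -6, b = 1, c = -4.
So f(t) = -6t^2 + t - 4.
The leading coefficient is -6.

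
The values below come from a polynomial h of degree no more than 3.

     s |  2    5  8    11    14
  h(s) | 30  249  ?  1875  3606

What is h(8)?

The 4 known points determine the degree-3 polynomial uniquely.
Write h(s) = as^3 + bs^2 + cs + d. Substituting each data point gives a linear system:
  8a + 4b + 2c + d = 30
  125a + 25b + 5c + d = 249
  1331a + 121b + 11c + d = 1875
  2744a + 196b + 14c + d = 3606
Solving the system yields a = 1, b = 4, c = 6, d = -6.
So h(s) = s³ + 4s² + 6s - 6.
Then h(8) = 810.

810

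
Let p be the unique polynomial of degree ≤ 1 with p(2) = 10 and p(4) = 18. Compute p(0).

2

Using the Lagrange interpolation formula with nodes 2, 4:
  L_0(t) = (t - 4) / -2
  L_1(t) = (t - 2) / 2
Then p(t) = 10·L_0(t) + 18·L_1(t).
Expanding and collecting terms gives p(t) = 4t + 2.
Evaluating at t = 0: p(0) = 2.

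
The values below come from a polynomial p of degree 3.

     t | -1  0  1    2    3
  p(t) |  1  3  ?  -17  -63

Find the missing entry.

1

On equispaced nodes a degree-3 polynomial has vanishing fourth forward difference, so
  p(-1) - 4·p(0) + 6·p(1) - 4·p(2) + p(3) = 0.
Substituting the known values and solving for p(1):
  6·p(1) = 6
  p(1) = 1.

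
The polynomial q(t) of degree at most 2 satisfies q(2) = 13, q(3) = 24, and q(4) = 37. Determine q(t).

q(t) = t^2 + 6t - 3

Using the Lagrange interpolation formula with nodes 2, 3, 4:
  L_0(t) = (t - 3)(t - 4) / 2
  L_1(t) = (t - 2)(t - 4) / -1
  L_2(t) = (t - 2)(t - 3) / 2
Then q(t) = 13·L_0(t) + 24·L_1(t) + 37·L_2(t).
Expanding and collecting terms gives q(t) = t^2 + 6t - 3.
Check: q(4) = 37. ✓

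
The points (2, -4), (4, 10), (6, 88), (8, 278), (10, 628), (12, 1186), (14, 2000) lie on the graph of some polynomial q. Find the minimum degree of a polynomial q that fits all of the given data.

Forward differences of the values at x = 2, 4, 6, 8, 10, 12, 14:
  q  : -4  10  88  278  628  1186  2000
  Δ  : 14  78  190  350  558  814
  Δ^2: 64  112  160  208  256
  Δ^3: 48  48  48  48
  Δ^4: 0  0  0
  Δ^5: 0  0
  Δ^6: 0
The third differences are constant (48) and nonzero, while all higher differences vanish, so the minimal degree is 3.

3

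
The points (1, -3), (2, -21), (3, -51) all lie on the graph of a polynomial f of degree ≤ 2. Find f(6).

-213

Forward differences of the values at s = 1, 2, 3:
  f  : -3  -21  -51
  Δ  : -18  -30
  Δ^2: -12
The second differences are constant, confirming degree 2.
Interpolating (Newton forward form) and evaluating at s = 6 gives f(6) = -213.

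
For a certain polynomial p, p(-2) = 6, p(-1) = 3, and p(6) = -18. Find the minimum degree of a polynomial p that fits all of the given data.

Divided differences on the nodes -2, -1, 6:
  order 0: 6  3  -18
  order 1: -3  -3
  order 2: 0
The order-1 divided differences are all -3 (nonzero) and every higher order vanishes, so the data lies on a polynomial of degree exactly 1.

1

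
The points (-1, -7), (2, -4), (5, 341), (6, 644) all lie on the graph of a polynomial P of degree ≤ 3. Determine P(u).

Using the Lagrange interpolation formula with nodes -1, 2, 5, 6:
  L_0(u) = (u - 2)(u - 5)(u - 6) / -126
  L_1(u) = (u + 1)(u - 5)(u - 6) / 36
  L_2(u) = (u + 1)(u - 2)(u - 6) / -18
  L_3(u) = (u + 1)(u - 2)(u - 5) / 28
Then P(u) = -7·L_0(u) - 4·L_1(u) + 341·L_2(u) + 644·L_3(u).
Expanding and collecting terms gives P(u) = 4u³ - 5u² - 6u - 4.
Check: P(2) = -4. ✓

P(u) = 4u^3 - 5u^2 - 6u - 4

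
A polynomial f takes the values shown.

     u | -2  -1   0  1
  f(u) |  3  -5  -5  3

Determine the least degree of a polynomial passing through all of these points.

2

Forward differences of the values at u = -2, -1, 0, 1:
  f  : 3  -5  -5  3
  Δ  : -8  0  8
  Δ^2: 8  8
  Δ^3: 0
The second differences are constant (8) and nonzero, while all higher differences vanish, so the minimal degree is 2.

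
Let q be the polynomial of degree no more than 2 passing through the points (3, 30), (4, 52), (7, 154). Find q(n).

Using the Lagrange interpolation formula with nodes 3, 4, 7:
  L_0(n) = (n - 4)(n - 7) / 4
  L_1(n) = (n - 3)(n - 7) / -3
  L_2(n) = (n - 3)(n - 4) / 12
Then q(n) = 30·L_0(n) + 52·L_1(n) + 154·L_2(n).
Expanding and collecting terms gives q(n) = 3n^2 + n.
Check: q(3) = 30. ✓

q(n) = 3n^2 + n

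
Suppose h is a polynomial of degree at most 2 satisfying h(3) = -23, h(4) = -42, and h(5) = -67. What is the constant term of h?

Write h(s) = as^2 + bs + c. Substituting each data point gives a linear system:
  9a + 3b + c = -23
  16a + 4b + c = -42
  25a + 5b + c = -67
Solving the system yields a = -3, b = 2, c = -2.
So h(s) = -3s^2 + 2s - 2.
The constant term is -2.

-2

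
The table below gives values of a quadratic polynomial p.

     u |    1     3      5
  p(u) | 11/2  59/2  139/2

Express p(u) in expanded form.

Using the Lagrange interpolation formula with nodes 1, 3, 5:
  L_0(u) = (u - 3)(u - 5) / 8
  L_1(u) = (u - 1)(u - 5) / -4
  L_2(u) = (u - 1)(u - 3) / 8
Then p(u) = 11/2·L_0(u) + 59/2·L_1(u) + 139/2·L_2(u).
Expanding and collecting terms gives p(u) = 2u^2 + 4u - 1/2.
Check: p(3) = 59/2. ✓

p(u) = 2u^2 + 4u - 1/2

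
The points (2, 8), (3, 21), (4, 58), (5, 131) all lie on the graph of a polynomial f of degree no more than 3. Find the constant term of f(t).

Write f(t) = at^3 + bt^2 + ct + d. Substituting each data point gives a linear system:
  8a + 4b + 2c + d = 8
  27a + 9b + 3c + d = 21
  64a + 16b + 4c + d = 58
  125a + 25b + 5c + d = 131
Solving the system yields a = 2, b = -6, c = 5, d = 6.
So f(t) = 2t³ - 6t² + 5t + 6.
The constant term is 6.

6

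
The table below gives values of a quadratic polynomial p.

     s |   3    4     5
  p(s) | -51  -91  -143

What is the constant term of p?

-3

Write p(s) = as^2 + bs + c. Substituting each data point gives a linear system:
  9a + 3b + c = -51
  16a + 4b + c = -91
  25a + 5b + c = -143
Solving the system yields a = -6, b = 2, c = -3.
So p(s) = -6s² + 2s - 3.
The constant term is -3.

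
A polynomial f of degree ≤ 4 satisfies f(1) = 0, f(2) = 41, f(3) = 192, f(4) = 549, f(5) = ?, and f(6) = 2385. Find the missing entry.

The 5 known points determine the degree-4 polynomial uniquely.
Write f(t) = at^4 + bt^3 + ct^2 + dt + e. Substituting each data point gives a linear system:
  a + b + c + d + e = 0
  16a + 8b + 4c + 2d + e = 41
  81a + 27b + 9c + 3d + e = 192
  256a + 64b + 16c + 4d + e = 549
  1296a + 216b + 36c + 6d + e = 2385
Solving the system yields a = 1, b = 6, c = -6, d = 2, e = -3.
So f(t) = t⁴ + 6t³ - 6t² + 2t - 3.
Then f(5) = 1232.

1232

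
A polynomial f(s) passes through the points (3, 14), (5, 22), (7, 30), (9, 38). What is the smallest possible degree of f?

1

Forward differences of the values at s = 3, 5, 7, 9:
  f  : 14  22  30  38
  Δ  : 8  8  8
  Δ^2: 0  0
  Δ^3: 0
The first differences are constant (8) and nonzero, while all higher differences vanish, so the minimal degree is 1.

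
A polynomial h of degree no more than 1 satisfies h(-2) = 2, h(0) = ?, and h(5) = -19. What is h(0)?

-4

The 2 known points determine the degree-1 polynomial uniquely.
Write h(n) = an + b. Substituting each data point gives a linear system:
  -2a + b = 2
  5a + b = -19
Solving the system yields a = -3, b = -4.
So h(n) = -3n - 4.
Then h(0) = -4.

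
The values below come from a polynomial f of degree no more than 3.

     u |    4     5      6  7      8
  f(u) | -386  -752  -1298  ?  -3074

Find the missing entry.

-2060

The 4 known points determine the degree-3 polynomial uniquely.
Write f(u) = au^3 + bu^2 + cu + d. Substituting each data point gives a linear system:
  64a + 16b + 4c + d = -386
  125a + 25b + 5c + d = -752
  216a + 36b + 6c + d = -1298
  512a + 64b + 8c + d = -3074
Solving the system yields a = -6, b = 0, c = 0, d = -2.
So f(u) = -6u³ - 2.
Then f(7) = -2060.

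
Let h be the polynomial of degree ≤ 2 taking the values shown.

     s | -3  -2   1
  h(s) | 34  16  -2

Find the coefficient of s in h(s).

Write h(s) = as^2 + bs + c. Substituting each data point gives a linear system:
  9a - 3b + c = 34
  4a - 2b + c = 16
  a + b + c = -2
Solving the system yields a = 3, b = -3, c = -2.
So h(s) = 3s^2 - 3s - 2.
The coefficient of s is -3.

-3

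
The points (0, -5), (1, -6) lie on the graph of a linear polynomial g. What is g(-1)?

-4

Write g(x) = ax + b. Substituting each data point gives a linear system:
  b = -5
  a + b = -6
Solving the system yields a = -1, b = -5.
So g(x) = -x - 5.
Then g(-1) = -4.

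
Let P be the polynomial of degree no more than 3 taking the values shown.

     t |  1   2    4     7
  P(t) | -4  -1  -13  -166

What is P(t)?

Using the Lagrange interpolation formula with nodes 1, 2, 4, 7:
  L_0(t) = (t - 2)(t - 4)(t - 7) / -18
  L_1(t) = (t - 1)(t - 4)(t - 7) / 10
  L_2(t) = (t - 1)(t - 2)(t - 7) / -18
  L_3(t) = (t - 1)(t - 2)(t - 4) / 90
Then P(t) = -4·L_0(t) - 1·L_1(t) - 13·L_2(t) - 166·L_3(t).
Expanding and collecting terms gives P(t) = -t^3 + 4t^2 - 2t - 5.
Check: P(7) = -166. ✓

P(t) = -t^3 + 4t^2 - 2t - 5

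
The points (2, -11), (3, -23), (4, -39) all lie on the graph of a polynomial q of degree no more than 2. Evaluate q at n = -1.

1

Using the Lagrange interpolation formula with nodes 2, 3, 4:
  L_0(n) = (n - 3)(n - 4) / 2
  L_1(n) = (n - 2)(n - 4) / -1
  L_2(n) = (n - 2)(n - 3) / 2
Then q(n) = -11·L_0(n) - 23·L_1(n) - 39·L_2(n).
Expanding and collecting terms gives q(n) = -2n^2 - 2n + 1.
Evaluating at n = -1: q(-1) = 1.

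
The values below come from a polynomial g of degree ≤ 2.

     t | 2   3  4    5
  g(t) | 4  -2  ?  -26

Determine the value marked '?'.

On equispaced nodes a degree-2 polynomial has vanishing third forward difference, so
  - g(2) + 3·g(3) - 3·g(4) + g(5) = 0.
Substituting the known values and solving for g(4):
  -3·g(4) = 36
  g(4) = -12.

-12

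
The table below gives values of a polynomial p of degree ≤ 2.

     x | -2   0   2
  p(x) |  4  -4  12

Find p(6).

116

Write p(x) = ax^2 + bx + c. Substituting each data point gives a linear system:
  4a - 2b + c = 4
  c = -4
  4a + 2b + c = 12
Solving the system yields a = 3, b = 2, c = -4.
So p(x) = 3x² + 2x - 4.
Then p(6) = 116.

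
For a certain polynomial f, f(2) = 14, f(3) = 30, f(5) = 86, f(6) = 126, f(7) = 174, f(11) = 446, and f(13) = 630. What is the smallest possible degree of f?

2

Divided differences on the nodes 2, 3, 5, 6, 7, 11, 13:
  order 0: 14  30  86  126  174  446  630
  order 1: 16  28  40  48  68  92
  order 2: 4  4  4  4  4
  order 3: 0  0  0  0
  order 4: 0  0  0
  order 5: 0  0
  order 6: 0
The order-2 divided differences are all 4 (nonzero) and every higher order vanishes, so the data lies on a polynomial of degree exactly 2.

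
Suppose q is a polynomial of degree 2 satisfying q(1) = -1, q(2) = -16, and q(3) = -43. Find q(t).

Using the Lagrange interpolation formula with nodes 1, 2, 3:
  L_0(t) = (t - 2)(t - 3) / 2
  L_1(t) = (t - 1)(t - 3) / -1
  L_2(t) = (t - 1)(t - 2) / 2
Then q(t) = -1·L_0(t) - 16·L_1(t) - 43·L_2(t).
Expanding and collecting terms gives q(t) = -6t^2 + 3t + 2.
Check: q(2) = -16. ✓

q(t) = -6t^2 + 3t + 2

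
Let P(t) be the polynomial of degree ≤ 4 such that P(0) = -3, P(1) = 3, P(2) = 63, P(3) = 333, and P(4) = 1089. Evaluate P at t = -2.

Forward differences of the values at t = 0, 1, 2, 3, 4:
  P  : -3  3  63  333  1089
  Δ  : 6  60  270  756
  Δ^2: 54  210  486
  Δ^3: 156  276
  Δ^4: 120
The fourth differences are constant, confirming degree 4.
Interpolating (Newton forward form) and evaluating at t = -2 gives P(-2) = 123.

123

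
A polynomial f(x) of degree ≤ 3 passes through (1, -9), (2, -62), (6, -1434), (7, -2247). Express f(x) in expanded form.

Write f(x) = ax^3 + bx^2 + cx + d. Substituting each data point gives a linear system:
  a + b + c + d = -9
  8a + 4b + 2c + d = -62
  216a + 36b + 6c + d = -1434
  343a + 49b + 7c + d = -2247
Solving the system yields a = -6, b = -4, c = 1, d = 0.
So f(x) = -6x³ - 4x² + x.
Check: f(7) = -2247. ✓

f(x) = -6x^3 - 4x^2 + x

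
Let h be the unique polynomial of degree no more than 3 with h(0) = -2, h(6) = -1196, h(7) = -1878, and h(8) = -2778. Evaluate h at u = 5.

-702

Write h(u) = au^3 + bu^2 + cu + d. Substituting each data point gives a linear system:
  d = -2
  216a + 36b + 6c + d = -1196
  343a + 49b + 7c + d = -1878
  512a + 64b + 8c + d = -2778
Solving the system yields a = -5, b = -4, c = 5, d = -2.
So h(u) = -5u^3 - 4u^2 + 5u - 2.
Then h(5) = -702.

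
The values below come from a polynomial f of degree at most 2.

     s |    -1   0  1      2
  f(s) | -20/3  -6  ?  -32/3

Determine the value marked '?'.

-22/3

On equispaced nodes a degree-2 polynomial has vanishing third forward difference, so
  - f(-1) + 3·f(0) - 3·f(1) + f(2) = 0.
Substituting the known values and solving for f(1):
  -3·f(1) = 22
  f(1) = -22/3.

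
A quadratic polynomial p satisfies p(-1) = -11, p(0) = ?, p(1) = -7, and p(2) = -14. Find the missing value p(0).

On equispaced nodes a degree-2 polynomial has vanishing third forward difference, so
  - p(-1) + 3·p(0) - 3·p(1) + p(2) = 0.
Substituting the known values and solving for p(0):
  3·p(0) = -18
  p(0) = -6.

-6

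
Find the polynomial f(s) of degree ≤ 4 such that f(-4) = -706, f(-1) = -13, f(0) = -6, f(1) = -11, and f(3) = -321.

f(s) = -3s^4 - 2s^3 - 3s^2 + 3s - 6

Write f(s) = as^4 + bs^3 + cs^2 + ds + e. Substituting each data point gives a linear system:
  256a - 64b + 16c - 4d + e = -706
  a - b + c - d + e = -13
  e = -6
  a + b + c + d + e = -11
  81a + 27b + 9c + 3d + e = -321
Solving the system yields a = -3, b = -2, c = -3, d = 3, e = -6.
So f(s) = -3s^4 - 2s^3 - 3s^2 + 3s - 6.
Check: f(-1) = -13. ✓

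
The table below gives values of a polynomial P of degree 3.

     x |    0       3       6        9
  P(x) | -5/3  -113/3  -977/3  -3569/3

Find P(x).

P(x) = -2x^3 + 4x^2 - 6x - 5/3

Using the Lagrange interpolation formula with nodes 0, 3, 6, 9:
  L_0(x) = (x - 3)(x - 6)(x - 9) / -162
  L_1(x) = x(x - 6)(x - 9) / 54
  L_2(x) = x(x - 3)(x - 9) / -54
  L_3(x) = x(x - 3)(x - 6) / 162
Then P(x) = -5/3·L_0(x) - 113/3·L_1(x) - 977/3·L_2(x) - 3569/3·L_3(x).
Expanding and collecting terms gives P(x) = -2x^3 + 4x^2 - 6x - 5/3.
Check: P(6) = -977/3. ✓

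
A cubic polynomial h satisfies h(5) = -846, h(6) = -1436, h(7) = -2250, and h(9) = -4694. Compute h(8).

-3324

Write h(n) = an^3 + bn^2 + cn + d. Substituting each data point gives a linear system:
  125a + 25b + 5c + d = -846
  216a + 36b + 6c + d = -1436
  343a + 49b + 7c + d = -2250
  729a + 81b + 9c + d = -4694
Solving the system yields a = -6, b = -4, c = 0, d = 4.
So h(n) = -6n^3 - 4n^2 + 4.
Then h(8) = -3324.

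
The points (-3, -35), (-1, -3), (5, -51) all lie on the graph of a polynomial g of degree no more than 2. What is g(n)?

Using the Lagrange interpolation formula with nodes -3, -1, 5:
  L_0(n) = (n + 1)(n - 5) / 16
  L_1(n) = (n + 3)(n - 5) / -12
  L_2(n) = (n + 3)(n + 1) / 48
Then g(n) = -35·L_0(n) - 3·L_1(n) - 51·L_2(n).
Expanding and collecting terms gives g(n) = -3n² + 4n + 4.
Check: g(-3) = -35. ✓

g(n) = -3n^2 + 4n + 4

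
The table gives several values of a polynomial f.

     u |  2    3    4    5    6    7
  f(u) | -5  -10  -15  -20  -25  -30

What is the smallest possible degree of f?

1

Forward differences of the values at u = 2, 3, 4, 5, 6, 7:
  f  : -5  -10  -15  -20  -25  -30
  Δ  : -5  -5  -5  -5  -5
  Δ^2: 0  0  0  0
  Δ^3: 0  0  0
  Δ^4: 0  0
  Δ^5: 0
The first differences are constant (-5) and nonzero, while all higher differences vanish, so the minimal degree is 1.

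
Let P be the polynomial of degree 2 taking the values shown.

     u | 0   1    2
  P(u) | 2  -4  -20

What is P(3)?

-46

Forward differences of the values at u = 0, 1, 2:
  P  : 2  -4  -20
  Δ  : -6  -16
  Δ^2: -10
The second differences are constant, confirming degree 2.
Interpolating (Newton forward form) and evaluating at u = 3 gives P(3) = -46.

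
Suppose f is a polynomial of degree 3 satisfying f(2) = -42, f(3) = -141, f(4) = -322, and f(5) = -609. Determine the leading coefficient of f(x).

-4

Write f(x) = ax^3 + bx^2 + cx + d. Substituting each data point gives a linear system:
  8a + 4b + 2c + d = -42
  27a + 9b + 3c + d = -141
  64a + 16b + 4c + d = -322
  125a + 25b + 5c + d = -609
Solving the system yields a = -4, b = -5, c = 2, d = 6.
So f(x) = -4x^3 - 5x^2 + 2x + 6.
The leading coefficient is -4.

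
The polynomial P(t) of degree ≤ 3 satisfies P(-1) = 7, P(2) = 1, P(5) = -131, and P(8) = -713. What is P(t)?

P(t) = -2t^3 + 5t^2 - t - 1

Using the Lagrange interpolation formula with nodes -1, 2, 5, 8:
  L_0(t) = (t - 2)(t - 5)(t - 8) / -162
  L_1(t) = (t + 1)(t - 5)(t - 8) / 54
  L_2(t) = (t + 1)(t - 2)(t - 8) / -54
  L_3(t) = (t + 1)(t - 2)(t - 5) / 162
Then P(t) = 7·L_0(t) + 1·L_1(t) - 131·L_2(t) - 713·L_3(t).
Expanding and collecting terms gives P(t) = -2t^3 + 5t^2 - t - 1.
Check: P(2) = 1. ✓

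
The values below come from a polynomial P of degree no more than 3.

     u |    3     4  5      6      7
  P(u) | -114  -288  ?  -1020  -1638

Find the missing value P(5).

On equispaced nodes a degree-3 polynomial has vanishing fourth forward difference, so
  P(3) - 4·P(4) + 6·P(5) - 4·P(6) + P(7) = 0.
Substituting the known values and solving for P(5):
  6·P(5) = -3480
  P(5) = -580.

-580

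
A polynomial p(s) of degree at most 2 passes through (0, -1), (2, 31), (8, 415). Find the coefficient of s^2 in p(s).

6

Write p(s) = as^2 + bs + c. Substituting each data point gives a linear system:
  c = -1
  4a + 2b + c = 31
  64a + 8b + c = 415
Solving the system yields a = 6, b = 4, c = -1.
So p(s) = 6s^2 + 4s - 1.
The leading coefficient is 6.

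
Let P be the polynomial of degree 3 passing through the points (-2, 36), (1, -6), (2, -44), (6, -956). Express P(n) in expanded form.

Write P(n) = an^3 + bn^2 + cn + d. Substituting each data point gives a linear system:
  -8a + 4b - 2c + d = 36
  a + b + c + d = -6
  8a + 4b + 2c + d = -44
  216a + 36b + 6c + d = -956
Solving the system yields a = -4, b = -2, c = -4, d = 4.
So P(n) = -4n^3 - 2n^2 - 4n + 4.
Check: P(1) = -6. ✓

P(n) = -4n^3 - 2n^2 - 4n + 4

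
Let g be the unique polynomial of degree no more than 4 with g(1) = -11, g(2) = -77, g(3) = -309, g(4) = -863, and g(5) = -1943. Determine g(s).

Write g(s) = as^4 + bs^3 + cs^2 + ds + e. Substituting each data point gives a linear system:
  a + b + c + d + e = -11
  16a + 8b + 4c + 2d + e = -77
  81a + 27b + 9c + 3d + e = -309
  256a + 64b + 16c + 4d + e = -863
  625a + 125b + 25c + 5d + e = -1943
Solving the system yields a = -2, b = -6, c = 3, d = -3, e = -3.
So g(s) = -2s^4 - 6s^3 + 3s^2 - 3s - 3.
Check: g(3) = -309. ✓

g(s) = -2s^4 - 6s^3 + 3s^2 - 3s - 3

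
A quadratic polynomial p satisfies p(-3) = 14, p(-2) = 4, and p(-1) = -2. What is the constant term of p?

-4

Write p(u) = au^2 + bu + c. Substituting each data point gives a linear system:
  9a - 3b + c = 14
  4a - 2b + c = 4
  a - b + c = -2
Solving the system yields a = 2, b = 0, c = -4.
So p(u) = 2u^2 - 4.
The constant term is -4.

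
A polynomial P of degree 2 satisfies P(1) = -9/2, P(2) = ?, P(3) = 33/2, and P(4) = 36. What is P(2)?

On equispaced nodes a degree-2 polynomial has vanishing third forward difference, so
  - P(1) + 3·P(2) - 3·P(3) + P(4) = 0.
Substituting the known values and solving for P(2):
  3·P(2) = 9
  P(2) = 3.

3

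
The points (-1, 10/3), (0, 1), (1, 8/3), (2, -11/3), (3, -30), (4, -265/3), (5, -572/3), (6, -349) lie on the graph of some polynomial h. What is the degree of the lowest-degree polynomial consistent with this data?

Forward differences of the values at u = -1, 0, 1, 2, 3, 4, 5, 6:
  h  : 10/3  1  8/3  -11/3  -30  -265/3  -572/3  -349
  Δ  : -7/3  5/3  -19/3  -79/3  -175/3  -307/3  -475/3
  Δ^2: 4  -8  -20  -32  -44  -56
  Δ^3: -12  -12  -12  -12  -12
  Δ^4: 0  0  0  0
  Δ^5: 0  0  0
  Δ^6: 0  0
  Δ^7: 0
The third differences are constant (-12) and nonzero, while all higher differences vanish, so the minimal degree is 3.

3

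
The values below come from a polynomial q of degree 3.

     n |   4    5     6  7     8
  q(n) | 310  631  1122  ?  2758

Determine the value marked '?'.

1819

The 4 known points determine the degree-3 polynomial uniquely.
Write q(n) = an^3 + bn^2 + cn + d. Substituting each data point gives a linear system:
  64a + 16b + 4c + d = 310
  125a + 25b + 5c + d = 631
  216a + 36b + 6c + d = 1122
  512a + 64b + 8c + d = 2758
Solving the system yields a = 6, b = -5, c = 0, d = 6.
So q(n) = 6n^3 - 5n^2 + 6.
Then q(7) = 1819.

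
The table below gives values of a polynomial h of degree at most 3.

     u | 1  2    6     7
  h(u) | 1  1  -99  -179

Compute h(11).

-899

Write h(u) = au^3 + bu^2 + cu + d. Substituting each data point gives a linear system:
  a + b + c + d = 1
  8a + 4b + 2c + d = 1
  216a + 36b + 6c + d = -99
  343a + 49b + 7c + d = -179
Solving the system yields a = -1, b = 4, c = -5, d = 3.
So h(u) = -u^3 + 4u^2 - 5u + 3.
Then h(11) = -899.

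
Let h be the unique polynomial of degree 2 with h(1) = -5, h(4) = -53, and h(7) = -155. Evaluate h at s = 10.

Write h(s) = as^2 + bs + c. Substituting each data point gives a linear system:
  a + b + c = -5
  16a + 4b + c = -53
  49a + 7b + c = -155
Solving the system yields a = -3, b = -1, c = -1.
So h(s) = -3s^2 - s - 1.
Then h(10) = -311.

-311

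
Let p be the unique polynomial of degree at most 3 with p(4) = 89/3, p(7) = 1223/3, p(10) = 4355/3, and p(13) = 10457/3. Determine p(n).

p(n) = 2n^3 - 5n^2 - 5n + 5/3

Using the Lagrange interpolation formula with nodes 4, 7, 10, 13:
  L_0(n) = (n - 7)(n - 10)(n - 13) / -162
  L_1(n) = (n - 4)(n - 10)(n - 13) / 54
  L_2(n) = (n - 4)(n - 7)(n - 13) / -54
  L_3(n) = (n - 4)(n - 7)(n - 10) / 162
Then p(n) = 89/3·L_0(n) + 1223/3·L_1(n) + 4355/3·L_2(n) + 10457/3·L_3(n).
Expanding and collecting terms gives p(n) = 2n³ - 5n² - 5n + 5/3.
Check: p(10) = 4355/3. ✓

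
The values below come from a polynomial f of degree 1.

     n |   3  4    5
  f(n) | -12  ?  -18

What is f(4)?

-15

The 2 known points determine the degree-1 polynomial uniquely.
Write f(n) = an + b. Substituting each data point gives a linear system:
  3a + b = -12
  5a + b = -18
Solving the system yields a = -3, b = -3.
So f(n) = -3n - 3.
Then f(4) = -15.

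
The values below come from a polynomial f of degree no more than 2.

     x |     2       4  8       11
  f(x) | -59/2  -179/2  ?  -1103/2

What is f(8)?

-611/2

The 3 known points determine the degree-2 polynomial uniquely.
Write f(x) = ax^2 + bx + c. Substituting each data point gives a linear system:
  4a + 2b + c = -59/2
  16a + 4b + c = -179/2
  121a + 11b + c = -1103/2
Solving the system yields a = -4, b = -6, c = -3/2.
So f(x) = -4x^2 - 6x - 3/2.
Then f(8) = -611/2.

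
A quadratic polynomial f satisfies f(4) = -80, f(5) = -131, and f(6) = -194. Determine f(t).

f(t) = -6t^2 + 3t + 4

Using the Lagrange interpolation formula with nodes 4, 5, 6:
  L_0(t) = (t - 5)(t - 6) / 2
  L_1(t) = (t - 4)(t - 6) / -1
  L_2(t) = (t - 4)(t - 5) / 2
Then f(t) = -80·L_0(t) - 131·L_1(t) - 194·L_2(t).
Expanding and collecting terms gives f(t) = -6t^2 + 3t + 4.
Check: f(6) = -194. ✓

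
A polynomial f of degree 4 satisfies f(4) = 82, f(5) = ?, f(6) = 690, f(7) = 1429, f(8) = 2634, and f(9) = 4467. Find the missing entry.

279

On equispaced nodes a degree-4 polynomial has vanishing fifth forward difference, so
  - f(4) + 5·f(5) - 10·f(6) + 10·f(7) - 5·f(8) + f(9) = 0.
Substituting the known values and solving for f(5):
  5·f(5) = 1395
  f(5) = 279.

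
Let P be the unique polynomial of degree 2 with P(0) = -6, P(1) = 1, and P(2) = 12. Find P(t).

Write P(t) = at^2 + bt + c. Substituting each data point gives a linear system:
  c = -6
  a + b + c = 1
  4a + 2b + c = 12
Solving the system yields a = 2, b = 5, c = -6.
So P(t) = 2t² + 5t - 6.
Check: P(0) = -6. ✓

P(t) = 2t^2 + 5t - 6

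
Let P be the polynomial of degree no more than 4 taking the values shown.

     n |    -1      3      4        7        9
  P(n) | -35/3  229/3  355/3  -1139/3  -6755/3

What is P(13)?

-46571/3

Using the Lagrange interpolation formula with nodes -1, 3, 4, 7, 9:
  L_0(n) = (n - 3)(n - 4)(n - 7)(n - 9) / 1600
  L_1(n) = (n + 1)(n - 4)(n - 7)(n - 9) / -96
  L_2(n) = (n + 1)(n - 3)(n - 7)(n - 9) / 75
  L_3(n) = (n + 1)(n - 3)(n - 4)(n - 9) / -192
  L_4(n) = (n + 1)(n - 3)(n - 4)(n - 7) / 600
Then P(n) = -35/3·L_0(n) + 229/3·L_1(n) + 355/3·L_2(n) - 1139/3·L_3(n) - 6755/3·L_4(n).
Expanding and collecting terms gives P(n) = -n^4 + 6n^3 - n^2 + 2n - 5/3.
Evaluating at n = 13: P(13) = -46571/3.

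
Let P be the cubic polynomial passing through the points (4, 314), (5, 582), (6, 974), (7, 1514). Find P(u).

Write P(u) = au^3 + bu^2 + cu + d. Substituting each data point gives a linear system:
  64a + 16b + 4c + d = 314
  125a + 25b + 5c + d = 582
  216a + 36b + 6c + d = 974
  343a + 49b + 7c + d = 1514
Solving the system yields a = 4, b = 2, c = 6, d = 2.
So P(u) = 4u³ + 2u² + 6u + 2.
Check: P(5) = 582. ✓

P(u) = 4u^3 + 2u^2 + 6u + 2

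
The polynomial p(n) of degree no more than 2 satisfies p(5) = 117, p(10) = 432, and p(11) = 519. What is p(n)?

Write p(n) = an^2 + bn + c. Substituting each data point gives a linear system:
  25a + 5b + c = 117
  100a + 10b + c = 432
  121a + 11b + c = 519
Solving the system yields a = 4, b = 3, c = 2.
So p(n) = 4n^2 + 3n + 2.
Check: p(10) = 432. ✓

p(n) = 4n^2 + 3n + 2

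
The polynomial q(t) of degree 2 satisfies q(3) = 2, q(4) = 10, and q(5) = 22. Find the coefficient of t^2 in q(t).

Write q(t) = at^2 + bt + c. Substituting each data point gives a linear system:
  9a + 3b + c = 2
  16a + 4b + c = 10
  25a + 5b + c = 22
Solving the system yields a = 2, b = -6, c = 2.
So q(t) = 2t^2 - 6t + 2.
The leading coefficient is 2.

2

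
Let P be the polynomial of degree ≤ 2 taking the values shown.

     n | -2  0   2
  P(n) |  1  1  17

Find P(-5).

31

Forward differences of the values at n = -2, 0, 2:
  P  : 1  1  17
  Δ  : 0  16
  Δ^2: 16
The second differences are constant, confirming degree 2.
Interpolating (Newton forward form) and evaluating at n = -5 gives P(-5) = 31.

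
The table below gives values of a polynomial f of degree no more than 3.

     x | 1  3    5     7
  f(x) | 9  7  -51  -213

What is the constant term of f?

Write f(x) = ax^3 + bx^2 + cx + d. Substituting each data point gives a linear system:
  a + b + c + d = 9
  27a + 9b + 3c + d = 7
  125a + 25b + 5c + d = -51
  343a + 49b + 7c + d = -213
Solving the system yields a = -1, b = 2, c = 4, d = 4.
So f(x) = -x³ + 2x² + 4x + 4.
The constant term is 4.

4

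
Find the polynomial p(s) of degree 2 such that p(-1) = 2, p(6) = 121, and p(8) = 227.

Using the Lagrange interpolation formula with nodes -1, 6, 8:
  L_0(s) = (s - 6)(s - 8) / 63
  L_1(s) = (s + 1)(s - 8) / -14
  L_2(s) = (s + 1)(s - 6) / 18
Then p(s) = 2·L_0(s) + 121·L_1(s) + 227·L_2(s).
Expanding and collecting terms gives p(s) = 4s^2 - 3s - 5.
Check: p(-1) = 2. ✓

p(s) = 4s^2 - 3s - 5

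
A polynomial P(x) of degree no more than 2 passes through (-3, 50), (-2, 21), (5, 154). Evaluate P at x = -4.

Write P(x) = ax^2 + bx + c. Substituting each data point gives a linear system:
  9a - 3b + c = 50
  4a - 2b + c = 21
  25a + 5b + c = 154
Solving the system yields a = 6, b = 1, c = -1.
So P(x) = 6x² + x - 1.
Then P(-4) = 91.

91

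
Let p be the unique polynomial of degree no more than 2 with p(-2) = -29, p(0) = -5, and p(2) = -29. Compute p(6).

Write p(s) = as^2 + bs + c. Substituting each data point gives a linear system:
  4a - 2b + c = -29
  c = -5
  4a + 2b + c = -29
Solving the system yields a = -6, b = 0, c = -5.
So p(s) = -6s^2 - 5.
Then p(6) = -221.

-221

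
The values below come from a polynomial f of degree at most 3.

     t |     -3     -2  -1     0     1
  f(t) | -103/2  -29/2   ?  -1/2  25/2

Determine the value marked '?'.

On equispaced nodes a degree-3 polynomial has vanishing fourth forward difference, so
  f(-3) - 4·f(-2) + 6·f(-1) - 4·f(0) + f(1) = 0.
Substituting the known values and solving for f(-1):
  6·f(-1) = -21
  f(-1) = -7/2.

-7/2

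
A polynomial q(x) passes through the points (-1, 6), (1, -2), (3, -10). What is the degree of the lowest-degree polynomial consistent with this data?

Divided differences on the nodes -1, 1, 3:
  order 0: 6  -2  -10
  order 1: -4  -4
  order 2: 0
The order-1 divided differences are all -4 (nonzero) and every higher order vanishes, so the data lies on a polynomial of degree exactly 1.

1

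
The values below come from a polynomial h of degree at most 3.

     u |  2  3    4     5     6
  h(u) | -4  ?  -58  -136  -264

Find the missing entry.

-18

The 4 known points determine the degree-3 polynomial uniquely.
Write h(u) = au^3 + bu^2 + cu + d. Substituting each data point gives a linear system:
  8a + 4b + 2c + d = -4
  64a + 16b + 4c + d = -58
  125a + 25b + 5c + d = -136
  216a + 36b + 6c + d = -264
Solving the system yields a = -2, b = 5, c = -1, d = -6.
So h(u) = -2u³ + 5u² - u - 6.
Then h(3) = -18.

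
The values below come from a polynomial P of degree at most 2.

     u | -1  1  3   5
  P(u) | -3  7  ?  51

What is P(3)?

25

On equispaced nodes a degree-2 polynomial has vanishing third forward difference, so
  - P(-1) + 3·P(1) - 3·P(3) + P(5) = 0.
Substituting the known values and solving for P(3):
  -3·P(3) = -75
  P(3) = 25.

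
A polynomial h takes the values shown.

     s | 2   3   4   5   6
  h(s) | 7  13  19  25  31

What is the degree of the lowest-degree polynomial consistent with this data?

1

Forward differences of the values at s = 2, 3, 4, 5, 6:
  h  : 7  13  19  25  31
  Δ  : 6  6  6  6
  Δ^2: 0  0  0
  Δ^3: 0  0
  Δ^4: 0
The first differences are constant (6) and nonzero, while all higher differences vanish, so the minimal degree is 1.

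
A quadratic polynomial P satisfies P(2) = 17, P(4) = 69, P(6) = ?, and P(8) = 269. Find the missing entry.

On equispaced nodes a degree-2 polynomial has vanishing third forward difference, so
  - P(2) + 3·P(4) - 3·P(6) + P(8) = 0.
Substituting the known values and solving for P(6):
  -3·P(6) = -459
  P(6) = 153.

153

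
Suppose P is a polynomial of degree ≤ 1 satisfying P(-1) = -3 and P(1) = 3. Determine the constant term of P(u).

Write P(u) = au + b. Substituting each data point gives a linear system:
  -a + b = -3
  a + b = 3
Solving the system yields a = 3, b = 0.
So P(u) = 3u.
The constant term is 0.

0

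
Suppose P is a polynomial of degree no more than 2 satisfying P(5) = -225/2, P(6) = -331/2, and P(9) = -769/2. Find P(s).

P(s) = -5s^2 + 2s + 5/2

Write P(s) = as^2 + bs + c. Substituting each data point gives a linear system:
  25a + 5b + c = -225/2
  36a + 6b + c = -331/2
  81a + 9b + c = -769/2
Solving the system yields a = -5, b = 2, c = 5/2.
So P(s) = -5s² + 2s + 5/2.
Check: P(5) = -225/2. ✓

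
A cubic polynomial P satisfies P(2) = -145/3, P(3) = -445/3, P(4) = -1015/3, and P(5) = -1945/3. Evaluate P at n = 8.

-7795/3

Using the Lagrange interpolation formula with nodes 2, 3, 4, 5:
  L_0(n) = (n - 3)(n - 4)(n - 5) / -6
  L_1(n) = (n - 2)(n - 4)(n - 5) / 2
  L_2(n) = (n - 2)(n - 3)(n - 5) / -2
  L_3(n) = (n - 2)(n - 3)(n - 4) / 6
Then P(n) = -145/3·L_0(n) - 445/3·L_1(n) - 1015/3·L_2(n) - 1945/3·L_3(n).
Expanding and collecting terms gives P(n) = -5n³ - 5n + 5/3.
Evaluating at n = 8: P(8) = -7795/3.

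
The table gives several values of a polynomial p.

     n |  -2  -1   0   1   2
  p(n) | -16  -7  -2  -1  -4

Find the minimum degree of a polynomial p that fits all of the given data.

2

Forward differences of the values at n = -2, -1, 0, 1, 2:
  p  : -16  -7  -2  -1  -4
  Δ  : 9  5  1  -3
  Δ^2: -4  -4  -4
  Δ^3: 0  0
  Δ^4: 0
The second differences are constant (-4) and nonzero, while all higher differences vanish, so the minimal degree is 2.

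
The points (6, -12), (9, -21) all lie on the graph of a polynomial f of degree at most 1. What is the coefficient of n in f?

Write f(n) = an + b. Substituting each data point gives a linear system:
  6a + b = -12
  9a + b = -21
Solving the system yields a = -3, b = 6.
So f(n) = -3n + 6.
The leading coefficient is -3.

-3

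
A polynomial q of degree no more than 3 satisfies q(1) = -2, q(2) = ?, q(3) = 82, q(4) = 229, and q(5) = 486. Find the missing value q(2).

15

The 4 known points determine the degree-3 polynomial uniquely.
Write q(u) = au^3 + bu^2 + cu + d. Substituting each data point gives a linear system:
  a + b + c + d = -2
  27a + 9b + 3c + d = 82
  64a + 16b + 4c + d = 229
  125a + 25b + 5c + d = 486
Solving the system yields a = 5, b = -5, c = -3, d = 1.
So q(u) = 5u³ - 5u² - 3u + 1.
Then q(2) = 15.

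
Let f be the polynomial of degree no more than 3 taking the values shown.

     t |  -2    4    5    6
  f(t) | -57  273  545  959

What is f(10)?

Write f(t) = at^3 + bt^2 + ct + d. Substituting each data point gives a linear system:
  -8a + 4b - 2c + d = -57
  64a + 16b + 4c + d = 273
  125a + 25b + 5c + d = 545
  216a + 36b + 6c + d = 959
Solving the system yields a = 5, b = -4, c = 3, d = 5.
So f(t) = 5t³ - 4t² + 3t + 5.
Then f(10) = 4635.

4635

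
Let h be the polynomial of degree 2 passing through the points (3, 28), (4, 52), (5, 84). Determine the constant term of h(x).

4

Write h(x) = ax^2 + bx + c. Substituting each data point gives a linear system:
  9a + 3b + c = 28
  16a + 4b + c = 52
  25a + 5b + c = 84
Solving the system yields a = 4, b = -4, c = 4.
So h(x) = 4x^2 - 4x + 4.
The constant term is 4.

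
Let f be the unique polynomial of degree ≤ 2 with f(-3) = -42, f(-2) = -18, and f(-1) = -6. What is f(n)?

f(n) = -6n^2 - 6n - 6

Write f(n) = an^2 + bn + c. Substituting each data point gives a linear system:
  9a - 3b + c = -42
  4a - 2b + c = -18
  a - b + c = -6
Solving the system yields a = -6, b = -6, c = -6.
So f(n) = -6n^2 - 6n - 6.
Check: f(-2) = -18. ✓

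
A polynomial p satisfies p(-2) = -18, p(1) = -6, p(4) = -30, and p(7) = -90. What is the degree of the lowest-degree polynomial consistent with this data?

Forward differences of the values at s = -2, 1, 4, 7:
  p  : -18  -6  -30  -90
  Δ  : 12  -24  -60
  Δ^2: -36  -36
  Δ^3: 0
The second differences are constant (-36) and nonzero, while all higher differences vanish, so the minimal degree is 2.

2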